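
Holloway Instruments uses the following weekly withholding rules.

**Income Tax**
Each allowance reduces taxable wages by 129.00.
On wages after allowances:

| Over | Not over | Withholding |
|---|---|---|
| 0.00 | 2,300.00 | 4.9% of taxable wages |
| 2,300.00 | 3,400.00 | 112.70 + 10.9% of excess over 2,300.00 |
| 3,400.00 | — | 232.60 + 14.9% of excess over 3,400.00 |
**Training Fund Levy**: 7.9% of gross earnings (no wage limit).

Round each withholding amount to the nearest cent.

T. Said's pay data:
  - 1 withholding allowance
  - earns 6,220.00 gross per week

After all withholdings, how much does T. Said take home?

5,095.06

Income Tax: taxable = 6,220.00 − 1×129.00 = 6,091.00
  232.60 + 14.9% × (6,091.00 − 3,400.00) = 232.60 + 14.9% × 2,691.00 = 633.56
Training Fund Levy: 7.9% × 6,220.00 = 491.38
Total withheld: 633.56 + 491.38 = 1,124.94
Net pay: 6,220.00 − 1,124.94 = 5,095.06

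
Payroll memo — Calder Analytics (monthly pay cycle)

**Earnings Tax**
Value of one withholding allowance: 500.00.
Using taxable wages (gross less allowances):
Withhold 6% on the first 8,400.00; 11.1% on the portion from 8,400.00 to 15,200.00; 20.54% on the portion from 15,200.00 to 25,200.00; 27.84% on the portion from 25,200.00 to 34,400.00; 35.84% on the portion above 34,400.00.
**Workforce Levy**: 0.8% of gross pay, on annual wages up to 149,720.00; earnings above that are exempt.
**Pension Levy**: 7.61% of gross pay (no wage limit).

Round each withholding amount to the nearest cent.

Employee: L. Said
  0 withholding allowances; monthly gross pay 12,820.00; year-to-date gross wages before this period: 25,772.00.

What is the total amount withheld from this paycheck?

Earnings Tax: taxable = 12,820.00
  504.00 + 11.1% × (12,820.00 − 8,400.00) = 504.00 + 11.1% × 4,420.00 = 994.62
Workforce Levy: 0.8% × 12,820.00 = 102.56
Pension Levy: 7.61% × 12,820.00 = 975.60
Total: 994.62 + 102.56 + 975.60 = 2,072.78

2,072.78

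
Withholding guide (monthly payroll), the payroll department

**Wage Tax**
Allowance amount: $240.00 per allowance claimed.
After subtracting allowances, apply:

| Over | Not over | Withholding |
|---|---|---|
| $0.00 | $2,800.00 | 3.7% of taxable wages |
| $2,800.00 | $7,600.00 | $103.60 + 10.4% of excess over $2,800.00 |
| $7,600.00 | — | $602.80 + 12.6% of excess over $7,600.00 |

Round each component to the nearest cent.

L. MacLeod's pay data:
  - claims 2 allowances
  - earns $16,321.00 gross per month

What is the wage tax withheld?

$1,641.17

Wage Tax: taxable = $16,321.00 − 2×$240.00 = $15,841.00
  $602.80 + 12.6% × ($15,841.00 − $7,600.00) = $602.80 + 12.6% × $8,241.00 = $1,641.17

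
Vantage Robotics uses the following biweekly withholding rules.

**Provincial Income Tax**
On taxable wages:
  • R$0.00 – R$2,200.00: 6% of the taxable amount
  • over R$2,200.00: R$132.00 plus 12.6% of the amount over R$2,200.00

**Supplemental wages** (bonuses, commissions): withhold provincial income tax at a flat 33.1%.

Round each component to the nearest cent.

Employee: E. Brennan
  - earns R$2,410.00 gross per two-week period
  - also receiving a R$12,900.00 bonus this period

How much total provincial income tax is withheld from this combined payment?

Provincial Income Tax: taxable = R$2,410.00
  R$132.00 + 12.6% × (R$2,410.00 − R$2,200.00) = R$132.00 + 12.6% × R$210.00 = R$158.46
Supplemental (33.1% flat on bonus): 33.1% × R$12,900.00 = R$4,269.90
Total provincial income tax: R$158.46 + R$4,269.90 = R$4,428.36

R$4,428.36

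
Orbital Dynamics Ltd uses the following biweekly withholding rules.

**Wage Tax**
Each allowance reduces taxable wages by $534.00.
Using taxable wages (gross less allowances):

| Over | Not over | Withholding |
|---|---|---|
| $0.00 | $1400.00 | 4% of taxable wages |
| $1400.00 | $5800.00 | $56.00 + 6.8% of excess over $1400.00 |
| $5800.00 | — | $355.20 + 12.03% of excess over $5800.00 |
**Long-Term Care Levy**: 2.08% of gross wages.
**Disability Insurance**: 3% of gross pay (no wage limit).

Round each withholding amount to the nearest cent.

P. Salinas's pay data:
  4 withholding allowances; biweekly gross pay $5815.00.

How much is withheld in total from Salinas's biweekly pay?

Wage Tax: taxable = $5815.00 − 4×$534.00 = $3679.00
  $56.00 + 6.8% × ($3679.00 − $1400.00) = $56.00 + 6.8% × $2279.00 = $210.97
Long-Term Care Levy: 2.08% × $5815.00 = $120.95
Disability Insurance: 3% × $5815.00 = $174.45
Total: $210.97 + $120.95 + $174.45 = $506.37

$506.37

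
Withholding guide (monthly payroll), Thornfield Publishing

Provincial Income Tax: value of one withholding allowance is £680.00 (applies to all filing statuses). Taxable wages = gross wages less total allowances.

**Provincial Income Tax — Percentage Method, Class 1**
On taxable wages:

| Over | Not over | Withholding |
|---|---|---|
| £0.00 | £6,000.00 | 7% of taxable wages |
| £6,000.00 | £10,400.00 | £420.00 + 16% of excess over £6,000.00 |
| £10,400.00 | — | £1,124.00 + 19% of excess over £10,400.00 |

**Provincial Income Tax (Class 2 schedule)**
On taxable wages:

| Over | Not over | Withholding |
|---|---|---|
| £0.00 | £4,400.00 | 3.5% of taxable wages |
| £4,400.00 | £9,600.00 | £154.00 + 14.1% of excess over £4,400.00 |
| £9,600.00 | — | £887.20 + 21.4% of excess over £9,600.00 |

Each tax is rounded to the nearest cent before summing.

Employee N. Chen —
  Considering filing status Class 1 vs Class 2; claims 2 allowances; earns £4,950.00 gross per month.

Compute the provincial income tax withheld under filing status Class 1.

£251.30

Provincial Income Tax (Class 1): taxable = £4,950.00 − 2×£680.00 = £3,590.00
  7% × £3,590.00 = £251.30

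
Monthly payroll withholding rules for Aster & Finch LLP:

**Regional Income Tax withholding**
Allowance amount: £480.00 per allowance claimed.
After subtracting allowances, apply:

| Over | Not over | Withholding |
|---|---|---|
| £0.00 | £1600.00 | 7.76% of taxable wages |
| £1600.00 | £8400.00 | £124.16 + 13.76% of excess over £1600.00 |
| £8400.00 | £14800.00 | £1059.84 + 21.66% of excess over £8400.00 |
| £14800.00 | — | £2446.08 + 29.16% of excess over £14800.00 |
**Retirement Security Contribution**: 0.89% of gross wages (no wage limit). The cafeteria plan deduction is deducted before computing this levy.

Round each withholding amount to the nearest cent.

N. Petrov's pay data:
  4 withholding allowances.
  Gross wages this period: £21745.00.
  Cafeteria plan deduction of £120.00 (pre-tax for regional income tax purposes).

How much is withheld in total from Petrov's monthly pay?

Regional Income Tax: taxable = £21745.00 − £120.00 − 4×£480.00 = £19705.00
  £2446.08 + 29.16% × (£19705.00 − £14800.00) = £2446.08 + 29.16% × £4905.00 = £3876.38
Retirement Security Contribution: 0.89% × £21625.00 = £192.46
Total: £3876.38 + £192.46 = £4068.84

£4068.84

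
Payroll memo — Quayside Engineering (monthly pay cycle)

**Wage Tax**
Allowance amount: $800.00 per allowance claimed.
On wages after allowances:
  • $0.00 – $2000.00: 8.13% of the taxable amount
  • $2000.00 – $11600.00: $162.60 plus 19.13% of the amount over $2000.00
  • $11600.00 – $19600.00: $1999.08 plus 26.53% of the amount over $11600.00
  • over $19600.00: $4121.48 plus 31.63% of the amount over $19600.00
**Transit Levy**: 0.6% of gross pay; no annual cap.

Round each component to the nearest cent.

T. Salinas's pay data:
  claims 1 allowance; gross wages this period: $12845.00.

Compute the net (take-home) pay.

Wage Tax: taxable = $12845.00 − 1×$800.00 = $12045.00
  $1999.08 + 26.53% × ($12045.00 − $11600.00) = $1999.08 + 26.53% × $445.00 = $2117.14
Transit Levy: 0.6% × $12845.00 = $77.07
Total withheld: $2117.14 + $77.07 = $2194.21
Net pay: $12845.00 − $2194.21 = $10650.79

$10650.79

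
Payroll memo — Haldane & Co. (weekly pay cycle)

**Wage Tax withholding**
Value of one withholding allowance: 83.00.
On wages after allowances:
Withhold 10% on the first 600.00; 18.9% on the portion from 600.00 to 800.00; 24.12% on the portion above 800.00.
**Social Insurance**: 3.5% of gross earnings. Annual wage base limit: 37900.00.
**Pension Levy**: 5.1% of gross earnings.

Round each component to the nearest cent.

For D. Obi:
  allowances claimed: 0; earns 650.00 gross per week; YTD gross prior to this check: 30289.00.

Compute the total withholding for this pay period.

125.35

Wage Tax: taxable = 650.00
  60.00 + 18.9% × (650.00 − 600.00) = 60.00 + 18.9% × 50.00 = 69.45
Social Insurance: 3.5% × 650.00 = 22.75
Pension Levy: 5.1% × 650.00 = 33.15
Total: 69.45 + 22.75 + 33.15 = 125.35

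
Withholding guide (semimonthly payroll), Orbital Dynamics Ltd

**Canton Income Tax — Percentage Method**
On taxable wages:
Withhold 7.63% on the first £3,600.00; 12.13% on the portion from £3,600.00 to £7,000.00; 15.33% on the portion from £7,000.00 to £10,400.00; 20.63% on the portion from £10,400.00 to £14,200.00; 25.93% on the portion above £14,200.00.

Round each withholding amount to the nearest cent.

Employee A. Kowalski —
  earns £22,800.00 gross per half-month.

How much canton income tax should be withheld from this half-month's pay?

£4,222.24

Canton Income Tax: taxable = £22,800.00
  £1,992.26 + 25.93% × (£22,800.00 − £14,200.00) = £1,992.26 + 25.93% × £8,600.00 = £4,222.24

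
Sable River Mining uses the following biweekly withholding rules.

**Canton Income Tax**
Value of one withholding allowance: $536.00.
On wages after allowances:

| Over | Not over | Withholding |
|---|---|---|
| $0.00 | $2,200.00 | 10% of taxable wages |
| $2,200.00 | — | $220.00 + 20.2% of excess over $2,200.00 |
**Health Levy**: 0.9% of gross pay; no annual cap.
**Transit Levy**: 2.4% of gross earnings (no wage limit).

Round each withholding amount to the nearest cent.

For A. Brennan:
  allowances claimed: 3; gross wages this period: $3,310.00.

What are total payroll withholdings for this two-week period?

Canton Income Tax: taxable = $3,310.00 − 3×$536.00 = $1,702.00
  10% × $1,702.00 = $170.20
Health Levy: 0.9% × $3,310.00 = $29.79
Transit Levy: 2.4% × $3,310.00 = $79.44
Total: $170.20 + $29.79 + $79.44 = $279.43

$279.43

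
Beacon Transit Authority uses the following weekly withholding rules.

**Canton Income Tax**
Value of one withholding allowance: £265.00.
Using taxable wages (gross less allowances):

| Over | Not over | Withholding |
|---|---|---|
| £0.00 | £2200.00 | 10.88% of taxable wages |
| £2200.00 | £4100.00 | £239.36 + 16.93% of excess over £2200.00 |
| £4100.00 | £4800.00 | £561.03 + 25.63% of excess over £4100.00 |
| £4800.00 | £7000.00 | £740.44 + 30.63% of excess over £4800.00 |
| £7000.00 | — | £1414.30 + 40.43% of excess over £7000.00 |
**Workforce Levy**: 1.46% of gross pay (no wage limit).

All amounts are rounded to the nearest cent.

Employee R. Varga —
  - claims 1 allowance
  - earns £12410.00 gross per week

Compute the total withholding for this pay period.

£3675.61

Canton Income Tax: taxable = £12410.00 − 1×£265.00 = £12145.00
  £1414.30 + 40.43% × (£12145.00 − £7000.00) = £1414.30 + 40.43% × £5145.00 = £3494.42
Workforce Levy: 1.46% × £12410.00 = £181.19
Total: £3494.42 + £181.19 = £3675.61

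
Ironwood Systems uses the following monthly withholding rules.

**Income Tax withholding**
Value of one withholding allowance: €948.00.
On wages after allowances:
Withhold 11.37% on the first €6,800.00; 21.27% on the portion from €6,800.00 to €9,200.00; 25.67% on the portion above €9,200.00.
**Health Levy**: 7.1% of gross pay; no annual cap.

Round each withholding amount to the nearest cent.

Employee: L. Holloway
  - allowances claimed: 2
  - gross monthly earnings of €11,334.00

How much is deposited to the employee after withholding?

Income Tax: taxable = €11,334.00 − 2×€948.00 = €9,438.00
  €1,283.64 + 25.67% × (€9,438.00 − €9,200.00) = €1,283.64 + 25.67% × €238.00 = €1,344.73
Health Levy: 7.1% × €11,334.00 = €804.71
Total withheld: €1,344.73 + €804.71 = €2,149.44
Net pay: €11,334.00 − €2,149.44 = €9,184.56

€9,184.56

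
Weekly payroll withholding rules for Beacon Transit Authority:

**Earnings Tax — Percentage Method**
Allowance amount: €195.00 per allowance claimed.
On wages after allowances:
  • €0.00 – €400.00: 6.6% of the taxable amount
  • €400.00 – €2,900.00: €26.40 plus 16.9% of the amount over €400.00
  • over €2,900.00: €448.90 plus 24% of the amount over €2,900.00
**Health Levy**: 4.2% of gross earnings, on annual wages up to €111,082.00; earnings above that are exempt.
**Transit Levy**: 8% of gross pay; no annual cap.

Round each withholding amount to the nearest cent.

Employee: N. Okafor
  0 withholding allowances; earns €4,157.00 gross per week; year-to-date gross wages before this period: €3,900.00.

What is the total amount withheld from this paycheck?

€1,257.73

Earnings Tax: taxable = €4,157.00
  €448.90 + 24% × (€4,157.00 − €2,900.00) = €448.90 + 24% × €1,257.00 = €750.58
Health Levy: 4.2% × €4,157.00 = €174.59
Transit Levy: 8% × €4,157.00 = €332.56
Total: €750.58 + €174.59 + €332.56 = €1,257.73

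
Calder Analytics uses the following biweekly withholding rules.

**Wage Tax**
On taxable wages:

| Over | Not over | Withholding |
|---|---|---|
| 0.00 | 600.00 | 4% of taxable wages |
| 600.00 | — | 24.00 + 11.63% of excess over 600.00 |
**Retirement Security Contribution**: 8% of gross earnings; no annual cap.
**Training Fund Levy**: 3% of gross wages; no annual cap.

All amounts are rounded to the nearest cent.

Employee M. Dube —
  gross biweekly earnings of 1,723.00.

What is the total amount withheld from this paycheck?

Wage Tax: taxable = 1,723.00
  24.00 + 11.63% × (1,723.00 − 600.00) = 24.00 + 11.63% × 1,123.00 = 154.60
Retirement Security Contribution: 8% × 1,723.00 = 137.84
Training Fund Levy: 3% × 1,723.00 = 51.69
Total: 154.60 + 137.84 + 51.69 = 344.13

344.13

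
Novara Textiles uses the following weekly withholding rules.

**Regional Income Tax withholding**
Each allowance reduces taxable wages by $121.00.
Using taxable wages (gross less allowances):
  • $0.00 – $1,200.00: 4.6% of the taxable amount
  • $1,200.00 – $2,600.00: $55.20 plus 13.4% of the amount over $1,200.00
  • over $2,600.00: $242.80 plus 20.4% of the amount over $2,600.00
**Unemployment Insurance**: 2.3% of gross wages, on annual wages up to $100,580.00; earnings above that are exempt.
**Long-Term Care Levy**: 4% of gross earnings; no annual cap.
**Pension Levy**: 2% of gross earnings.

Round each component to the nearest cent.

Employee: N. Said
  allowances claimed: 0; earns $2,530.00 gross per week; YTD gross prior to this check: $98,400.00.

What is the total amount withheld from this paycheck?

Regional Income Tax: taxable = $2,530.00
  $55.20 + 13.4% × ($2,530.00 − $1,200.00) = $55.20 + 13.4% × $1,330.00 = $233.42
Unemployment Insurance: cap $100,580.00 − YTD $98,400.00 = $2,180.00 subject; 2.3% × $2,180.00 = $50.14
Long-Term Care Levy: 4% × $2,530.00 = $101.20
Pension Levy: 2% × $2,530.00 = $50.60
Total: $233.42 + $50.14 + $101.20 + $50.60 = $435.36

$435.36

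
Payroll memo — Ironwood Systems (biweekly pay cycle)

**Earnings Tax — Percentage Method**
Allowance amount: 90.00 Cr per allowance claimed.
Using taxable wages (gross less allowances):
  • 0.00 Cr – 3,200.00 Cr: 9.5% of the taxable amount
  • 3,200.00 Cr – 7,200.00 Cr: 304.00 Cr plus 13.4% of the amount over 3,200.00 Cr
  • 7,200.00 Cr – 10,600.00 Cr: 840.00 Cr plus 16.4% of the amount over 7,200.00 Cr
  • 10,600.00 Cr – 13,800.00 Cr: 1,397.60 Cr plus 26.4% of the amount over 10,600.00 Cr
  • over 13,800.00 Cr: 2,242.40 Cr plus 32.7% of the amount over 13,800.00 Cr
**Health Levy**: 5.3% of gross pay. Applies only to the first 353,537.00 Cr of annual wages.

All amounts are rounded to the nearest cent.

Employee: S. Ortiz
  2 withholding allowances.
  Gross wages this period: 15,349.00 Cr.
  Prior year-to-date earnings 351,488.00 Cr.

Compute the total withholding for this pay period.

2,798.66 Cr

Earnings Tax: taxable = 15,349.00 Cr − 2×90.00 Cr = 15,169.00 Cr
  2,242.40 Cr + 32.7% × (15,169.00 Cr − 13,800.00 Cr) = 2,242.40 Cr + 32.7% × 1,369.00 Cr = 2,690.06 Cr
Health Levy: cap 353,537.00 Cr − YTD 351,488.00 Cr = 2,049.00 Cr subject; 5.3% × 2,049.00 Cr = 108.60 Cr
Total: 2,690.06 Cr + 108.60 Cr = 2,798.66 Cr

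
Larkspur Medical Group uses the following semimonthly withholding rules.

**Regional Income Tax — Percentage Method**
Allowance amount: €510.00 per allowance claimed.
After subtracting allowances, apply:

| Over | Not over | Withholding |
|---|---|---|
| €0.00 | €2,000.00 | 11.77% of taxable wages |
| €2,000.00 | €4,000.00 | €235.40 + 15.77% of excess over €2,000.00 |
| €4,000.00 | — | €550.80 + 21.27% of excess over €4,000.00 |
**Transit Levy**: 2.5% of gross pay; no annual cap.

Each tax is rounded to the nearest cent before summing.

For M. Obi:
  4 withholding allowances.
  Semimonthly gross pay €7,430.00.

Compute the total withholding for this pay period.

Regional Income Tax: taxable = €7,430.00 − 4×€510.00 = €5,390.00
  €550.80 + 21.27% × (€5,390.00 − €4,000.00) = €550.80 + 21.27% × €1,390.00 = €846.45
Transit Levy: 2.5% × €7,430.00 = €185.75
Total: €846.45 + €185.75 = €1,032.20

€1,032.20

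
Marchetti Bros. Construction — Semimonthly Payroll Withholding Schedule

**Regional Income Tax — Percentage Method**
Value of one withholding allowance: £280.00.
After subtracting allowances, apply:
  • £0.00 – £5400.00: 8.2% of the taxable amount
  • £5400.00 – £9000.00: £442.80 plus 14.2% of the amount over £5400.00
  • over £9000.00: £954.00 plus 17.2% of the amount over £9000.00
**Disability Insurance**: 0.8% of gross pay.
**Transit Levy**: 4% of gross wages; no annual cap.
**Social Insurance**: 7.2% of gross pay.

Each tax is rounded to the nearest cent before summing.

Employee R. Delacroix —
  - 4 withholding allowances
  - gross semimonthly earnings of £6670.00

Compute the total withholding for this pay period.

Regional Income Tax: taxable = £6670.00 − 4×£280.00 = £5550.00
  £442.80 + 14.2% × (£5550.00 − £5400.00) = £442.80 + 14.2% × £150.00 = £464.10
Disability Insurance: 0.8% × £6670.00 = £53.36
Transit Levy: 4% × £6670.00 = £266.80
Social Insurance: 7.2% × £6670.00 = £480.24
Total: £464.10 + £53.36 + £266.80 + £480.24 = £1264.50

£1264.50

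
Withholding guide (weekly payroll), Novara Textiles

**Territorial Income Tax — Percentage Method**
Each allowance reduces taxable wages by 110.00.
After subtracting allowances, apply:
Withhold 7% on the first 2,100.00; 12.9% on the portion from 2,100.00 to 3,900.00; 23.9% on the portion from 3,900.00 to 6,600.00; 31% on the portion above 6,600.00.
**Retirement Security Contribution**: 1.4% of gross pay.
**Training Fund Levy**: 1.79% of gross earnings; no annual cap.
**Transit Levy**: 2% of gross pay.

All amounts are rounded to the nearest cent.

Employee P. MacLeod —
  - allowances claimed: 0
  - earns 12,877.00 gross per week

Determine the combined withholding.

Territorial Income Tax: taxable = 12,877.00
  1,024.50 + 31% × (12,877.00 − 6,600.00) = 1,024.50 + 31% × 6,277.00 = 2,970.37
Retirement Security Contribution: 1.4% × 12,877.00 = 180.28
Training Fund Levy: 1.79% × 12,877.00 = 230.50
Transit Levy: 2% × 12,877.00 = 257.54
Total: 2,970.37 + 180.28 + 230.50 + 257.54 = 3,638.69

3,638.69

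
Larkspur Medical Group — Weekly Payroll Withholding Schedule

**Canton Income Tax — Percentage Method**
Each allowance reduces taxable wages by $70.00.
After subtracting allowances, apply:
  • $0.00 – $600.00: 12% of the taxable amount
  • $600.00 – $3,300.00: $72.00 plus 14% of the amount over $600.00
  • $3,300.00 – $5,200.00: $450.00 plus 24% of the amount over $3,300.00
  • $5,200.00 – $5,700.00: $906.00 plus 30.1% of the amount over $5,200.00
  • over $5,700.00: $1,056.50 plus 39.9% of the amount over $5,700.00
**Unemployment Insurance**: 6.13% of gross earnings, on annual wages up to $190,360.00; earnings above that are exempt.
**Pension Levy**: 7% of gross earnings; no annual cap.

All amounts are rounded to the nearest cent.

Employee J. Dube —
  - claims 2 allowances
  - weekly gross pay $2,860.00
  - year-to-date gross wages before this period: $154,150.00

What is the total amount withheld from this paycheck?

Canton Income Tax: taxable = $2,860.00 − 2×$70.00 = $2,720.00
  $72.00 + 14% × ($2,720.00 − $600.00) = $72.00 + 14% × $2,120.00 = $368.80
Unemployment Insurance: 6.13% × $2,860.00 = $175.32
Pension Levy: 7% × $2,860.00 = $200.20
Total: $368.80 + $175.32 + $200.20 = $744.32

$744.32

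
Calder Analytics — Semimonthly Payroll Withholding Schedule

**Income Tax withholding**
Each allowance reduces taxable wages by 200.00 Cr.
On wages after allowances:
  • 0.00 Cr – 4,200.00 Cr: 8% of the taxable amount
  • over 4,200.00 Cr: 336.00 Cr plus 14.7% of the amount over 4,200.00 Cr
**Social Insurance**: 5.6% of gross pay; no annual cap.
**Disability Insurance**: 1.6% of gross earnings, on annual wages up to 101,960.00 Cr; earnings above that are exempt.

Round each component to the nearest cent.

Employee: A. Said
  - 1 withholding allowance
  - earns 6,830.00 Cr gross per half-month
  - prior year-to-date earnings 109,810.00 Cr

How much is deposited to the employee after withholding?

5,754.31 Cr

Income Tax: taxable = 6,830.00 Cr − 1×200.00 Cr = 6,630.00 Cr
  336.00 Cr + 14.7% × (6,630.00 Cr − 4,200.00 Cr) = 336.00 Cr + 14.7% × 2,430.00 Cr = 693.21 Cr
Social Insurance: 5.6% × 6,830.00 Cr = 382.48 Cr
Disability Insurance: YTD 109,810.00 Cr ≥ cap 101,960.00 Cr → 0.00 Cr
Total withheld: 693.21 Cr + 382.48 Cr + 0.00 Cr = 1,075.69 Cr
Net pay: 6,830.00 Cr − 1,075.69 Cr = 5,754.31 Cr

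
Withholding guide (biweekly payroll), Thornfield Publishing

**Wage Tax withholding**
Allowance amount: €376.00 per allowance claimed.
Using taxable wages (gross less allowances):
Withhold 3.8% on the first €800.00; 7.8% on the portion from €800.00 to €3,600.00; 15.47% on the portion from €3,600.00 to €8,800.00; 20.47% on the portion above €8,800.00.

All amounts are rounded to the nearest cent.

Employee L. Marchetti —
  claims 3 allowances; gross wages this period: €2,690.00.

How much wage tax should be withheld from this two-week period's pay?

Wage Tax: taxable = €2,690.00 − 3×€376.00 = €1,562.00
  €30.40 + 7.8% × (€1,562.00 − €800.00) = €30.40 + 7.8% × €762.00 = €89.84

€89.84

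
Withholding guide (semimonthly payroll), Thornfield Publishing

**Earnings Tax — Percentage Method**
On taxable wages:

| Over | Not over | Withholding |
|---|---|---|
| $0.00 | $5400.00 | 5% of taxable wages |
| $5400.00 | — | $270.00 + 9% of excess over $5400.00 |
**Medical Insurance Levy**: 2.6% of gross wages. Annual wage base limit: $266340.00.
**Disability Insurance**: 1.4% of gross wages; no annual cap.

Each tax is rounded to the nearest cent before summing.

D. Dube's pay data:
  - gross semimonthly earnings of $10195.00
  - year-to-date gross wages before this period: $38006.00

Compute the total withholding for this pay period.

Earnings Tax: taxable = $10195.00
  $270.00 + 9% × ($10195.00 − $5400.00) = $270.00 + 9% × $4795.00 = $701.55
Medical Insurance Levy: 2.6% × $10195.00 = $265.07
Disability Insurance: 1.4% × $10195.00 = $142.73
Total: $701.55 + $265.07 + $142.73 = $1109.35

$1109.35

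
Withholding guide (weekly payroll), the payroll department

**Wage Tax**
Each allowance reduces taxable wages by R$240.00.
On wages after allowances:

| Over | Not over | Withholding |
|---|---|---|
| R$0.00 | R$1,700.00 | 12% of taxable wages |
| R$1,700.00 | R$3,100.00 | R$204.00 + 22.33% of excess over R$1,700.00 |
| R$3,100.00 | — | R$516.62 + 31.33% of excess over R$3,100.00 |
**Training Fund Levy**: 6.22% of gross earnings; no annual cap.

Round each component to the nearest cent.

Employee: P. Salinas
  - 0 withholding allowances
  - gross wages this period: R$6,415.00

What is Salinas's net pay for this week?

Wage Tax: taxable = R$6,415.00
  R$516.62 + 31.33% × (R$6,415.00 − R$3,100.00) = R$516.62 + 31.33% × R$3,315.00 = R$1,555.21
Training Fund Levy: 6.22% × R$6,415.00 = R$399.01
Total withheld: R$1,555.21 + R$399.01 = R$1,954.22
Net pay: R$6,415.00 − R$1,954.22 = R$4,460.78

R$4,460.78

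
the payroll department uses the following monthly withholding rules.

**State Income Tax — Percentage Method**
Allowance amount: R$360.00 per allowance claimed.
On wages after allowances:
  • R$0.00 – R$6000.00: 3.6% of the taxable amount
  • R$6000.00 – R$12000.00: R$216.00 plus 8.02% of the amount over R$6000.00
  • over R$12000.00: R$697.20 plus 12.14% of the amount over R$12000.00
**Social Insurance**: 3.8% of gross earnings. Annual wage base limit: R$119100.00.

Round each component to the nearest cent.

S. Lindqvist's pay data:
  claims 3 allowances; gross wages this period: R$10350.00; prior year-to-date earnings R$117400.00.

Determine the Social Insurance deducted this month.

R$64.60

Social Insurance: cap R$119100.00 − YTD R$117400.00 = R$1700.00 subject; 3.8% × R$1700.00 = R$64.60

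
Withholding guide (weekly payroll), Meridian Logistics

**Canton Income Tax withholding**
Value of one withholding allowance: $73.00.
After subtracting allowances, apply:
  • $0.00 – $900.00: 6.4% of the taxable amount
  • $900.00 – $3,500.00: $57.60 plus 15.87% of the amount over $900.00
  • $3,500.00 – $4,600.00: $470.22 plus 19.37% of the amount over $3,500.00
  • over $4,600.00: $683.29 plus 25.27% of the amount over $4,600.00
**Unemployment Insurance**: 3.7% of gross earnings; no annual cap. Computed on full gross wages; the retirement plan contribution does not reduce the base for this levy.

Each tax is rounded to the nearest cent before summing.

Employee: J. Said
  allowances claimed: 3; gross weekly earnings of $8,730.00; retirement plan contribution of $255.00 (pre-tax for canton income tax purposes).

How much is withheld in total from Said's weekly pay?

$1,930.17

Canton Income Tax: taxable = $8,730.00 − $255.00 − 3×$73.00 = $8,256.00
  $683.29 + 25.27% × ($8,256.00 − $4,600.00) = $683.29 + 25.27% × $3,656.00 = $1,607.16
Unemployment Insurance: 3.7% × $8,730.00 = $323.01
Total: $1,607.16 + $323.01 = $1,930.17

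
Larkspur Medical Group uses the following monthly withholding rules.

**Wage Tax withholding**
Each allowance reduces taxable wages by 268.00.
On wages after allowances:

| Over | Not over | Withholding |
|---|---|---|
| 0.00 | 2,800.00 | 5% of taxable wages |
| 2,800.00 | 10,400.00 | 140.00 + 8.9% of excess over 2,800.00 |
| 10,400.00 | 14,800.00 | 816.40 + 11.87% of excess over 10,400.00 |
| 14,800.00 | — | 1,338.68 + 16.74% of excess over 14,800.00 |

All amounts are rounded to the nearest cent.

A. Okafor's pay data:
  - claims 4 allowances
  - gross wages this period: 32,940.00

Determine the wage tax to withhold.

4,195.86

Wage Tax: taxable = 32,940.00 − 4×268.00 = 31,868.00
  1,338.68 + 16.74% × (31,868.00 − 14,800.00) = 1,338.68 + 16.74% × 17,068.00 = 4,195.86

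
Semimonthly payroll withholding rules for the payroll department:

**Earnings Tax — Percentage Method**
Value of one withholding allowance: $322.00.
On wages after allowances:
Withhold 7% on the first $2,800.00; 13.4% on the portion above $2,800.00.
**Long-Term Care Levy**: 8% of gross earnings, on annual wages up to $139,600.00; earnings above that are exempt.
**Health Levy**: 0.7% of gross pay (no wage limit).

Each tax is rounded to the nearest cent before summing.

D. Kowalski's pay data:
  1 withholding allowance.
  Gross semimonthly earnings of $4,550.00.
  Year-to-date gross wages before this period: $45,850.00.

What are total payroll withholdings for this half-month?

Earnings Tax: taxable = $4,550.00 − 1×$322.00 = $4,228.00
  $196.00 + 13.4% × ($4,228.00 − $2,800.00) = $196.00 + 13.4% × $1,428.00 = $387.35
Long-Term Care Levy: 8% × $4,550.00 = $364.00
Health Levy: 0.7% × $4,550.00 = $31.85
Total: $387.35 + $364.00 + $31.85 = $783.20

$783.20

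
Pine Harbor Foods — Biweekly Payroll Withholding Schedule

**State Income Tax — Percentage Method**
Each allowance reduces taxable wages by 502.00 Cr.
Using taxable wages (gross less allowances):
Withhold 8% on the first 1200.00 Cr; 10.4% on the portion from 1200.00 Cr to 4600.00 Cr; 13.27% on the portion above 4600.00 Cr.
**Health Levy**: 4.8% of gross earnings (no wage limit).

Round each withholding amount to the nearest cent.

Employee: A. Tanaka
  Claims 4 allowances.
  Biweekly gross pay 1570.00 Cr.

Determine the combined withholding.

State Income Tax: taxable = 1570.00 Cr − 4×502.00 Cr = -438.00 Cr
  Taxable ≤ 0 → 0.00 Cr
Health Levy: 4.8% × 1570.00 Cr = 75.36 Cr
Total: 0.00 Cr + 75.36 Cr = 75.36 Cr

75.36 Cr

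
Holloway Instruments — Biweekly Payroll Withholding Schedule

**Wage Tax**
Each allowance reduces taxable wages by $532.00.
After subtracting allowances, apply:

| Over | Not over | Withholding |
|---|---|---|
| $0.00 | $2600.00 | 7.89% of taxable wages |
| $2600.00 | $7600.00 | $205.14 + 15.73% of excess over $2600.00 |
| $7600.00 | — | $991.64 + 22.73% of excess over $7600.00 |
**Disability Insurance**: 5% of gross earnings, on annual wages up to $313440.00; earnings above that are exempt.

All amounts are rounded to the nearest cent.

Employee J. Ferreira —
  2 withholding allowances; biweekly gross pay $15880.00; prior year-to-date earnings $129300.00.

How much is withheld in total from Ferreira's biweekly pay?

Wage Tax: taxable = $15880.00 − 2×$532.00 = $14816.00
  $991.64 + 22.73% × ($14816.00 − $7600.00) = $991.64 + 22.73% × $7216.00 = $2631.84
Disability Insurance: 5% × $15880.00 = $794.00
Total: $2631.84 + $794.00 = $3425.84

$3425.84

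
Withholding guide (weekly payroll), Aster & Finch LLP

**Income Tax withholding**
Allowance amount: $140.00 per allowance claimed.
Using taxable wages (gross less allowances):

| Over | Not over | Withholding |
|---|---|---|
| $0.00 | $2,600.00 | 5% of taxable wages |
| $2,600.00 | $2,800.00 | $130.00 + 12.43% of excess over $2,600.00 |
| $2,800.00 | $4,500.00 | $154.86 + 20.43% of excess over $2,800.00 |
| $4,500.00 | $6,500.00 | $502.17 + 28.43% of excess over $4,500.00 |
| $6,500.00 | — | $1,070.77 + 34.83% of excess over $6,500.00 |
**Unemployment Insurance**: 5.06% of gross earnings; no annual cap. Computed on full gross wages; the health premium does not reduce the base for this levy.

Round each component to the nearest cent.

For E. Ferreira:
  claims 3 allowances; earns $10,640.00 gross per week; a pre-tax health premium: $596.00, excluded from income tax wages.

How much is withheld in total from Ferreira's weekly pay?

Income Tax: taxable = $10,640.00 − $596.00 − 3×$140.00 = $9,624.00
  $1,070.77 + 34.83% × ($9,624.00 − $6,500.00) = $1,070.77 + 34.83% × $3,124.00 = $2,158.86
Unemployment Insurance: 5.06% × $10,640.00 = $538.38
Total: $2,158.86 + $538.38 = $2,697.24

$2,697.24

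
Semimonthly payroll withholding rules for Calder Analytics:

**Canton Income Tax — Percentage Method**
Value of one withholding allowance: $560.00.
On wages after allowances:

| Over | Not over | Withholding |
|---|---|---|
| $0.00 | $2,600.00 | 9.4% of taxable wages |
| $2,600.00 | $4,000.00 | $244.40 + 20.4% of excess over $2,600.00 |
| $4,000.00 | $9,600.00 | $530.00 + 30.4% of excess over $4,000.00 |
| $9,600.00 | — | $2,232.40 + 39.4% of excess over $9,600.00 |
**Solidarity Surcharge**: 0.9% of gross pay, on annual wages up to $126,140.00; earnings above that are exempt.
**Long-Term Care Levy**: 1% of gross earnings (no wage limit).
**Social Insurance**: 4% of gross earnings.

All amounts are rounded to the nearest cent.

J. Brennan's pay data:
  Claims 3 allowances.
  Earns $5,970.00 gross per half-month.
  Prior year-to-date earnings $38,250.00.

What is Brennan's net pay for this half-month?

$4,999.61

Canton Income Tax: taxable = $5,970.00 − 3×$560.00 = $4,290.00
  $530.00 + 30.4% × ($4,290.00 − $4,000.00) = $530.00 + 30.4% × $290.00 = $618.16
Solidarity Surcharge: 0.9% × $5,970.00 = $53.73
Long-Term Care Levy: 1% × $5,970.00 = $59.70
Social Insurance: 4% × $5,970.00 = $238.80
Total withheld: $618.16 + $53.73 + $59.70 + $238.80 = $970.39
Net pay: $5,970.00 − $970.39 = $4,999.61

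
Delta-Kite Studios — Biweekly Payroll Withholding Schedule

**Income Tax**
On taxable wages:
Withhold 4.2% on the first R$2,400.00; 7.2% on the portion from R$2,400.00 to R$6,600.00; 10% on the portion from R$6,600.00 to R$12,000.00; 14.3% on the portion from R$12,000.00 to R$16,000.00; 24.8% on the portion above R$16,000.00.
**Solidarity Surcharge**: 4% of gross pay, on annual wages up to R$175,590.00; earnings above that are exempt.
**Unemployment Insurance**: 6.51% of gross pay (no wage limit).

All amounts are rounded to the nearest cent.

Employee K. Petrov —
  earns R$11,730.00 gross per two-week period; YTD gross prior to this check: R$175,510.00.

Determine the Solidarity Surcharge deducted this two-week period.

Solidarity Surcharge: cap R$175,590.00 − YTD R$175,510.00 = R$80.00 subject; 4% × R$80.00 = R$3.20

R$3.20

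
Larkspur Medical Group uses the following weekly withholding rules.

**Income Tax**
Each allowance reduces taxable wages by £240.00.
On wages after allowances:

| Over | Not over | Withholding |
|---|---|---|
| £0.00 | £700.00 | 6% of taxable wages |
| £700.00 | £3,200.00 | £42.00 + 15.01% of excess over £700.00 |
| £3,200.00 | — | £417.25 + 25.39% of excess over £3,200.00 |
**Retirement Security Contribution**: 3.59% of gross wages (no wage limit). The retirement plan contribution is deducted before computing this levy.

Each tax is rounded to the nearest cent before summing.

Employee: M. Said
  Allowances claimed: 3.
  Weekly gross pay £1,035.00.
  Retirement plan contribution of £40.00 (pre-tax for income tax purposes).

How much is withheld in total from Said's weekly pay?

Income Tax: taxable = £1,035.00 − £40.00 − 3×£240.00 = £275.00
  6% × £275.00 = £16.50
Retirement Security Contribution: 3.59% × £995.00 = £35.72
Total: £16.50 + £35.72 = £52.22

£52.22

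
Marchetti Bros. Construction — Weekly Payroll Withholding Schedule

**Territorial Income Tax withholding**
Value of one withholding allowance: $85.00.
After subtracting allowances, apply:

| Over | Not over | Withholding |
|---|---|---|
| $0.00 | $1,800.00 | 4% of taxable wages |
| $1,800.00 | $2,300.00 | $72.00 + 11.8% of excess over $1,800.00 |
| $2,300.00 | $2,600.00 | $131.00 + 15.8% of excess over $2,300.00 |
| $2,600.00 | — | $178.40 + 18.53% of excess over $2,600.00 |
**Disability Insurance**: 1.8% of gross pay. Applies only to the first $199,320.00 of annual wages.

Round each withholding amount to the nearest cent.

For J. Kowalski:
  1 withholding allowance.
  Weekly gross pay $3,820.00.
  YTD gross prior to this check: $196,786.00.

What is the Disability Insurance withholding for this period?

Disability Insurance: cap $199,320.00 − YTD $196,786.00 = $2,534.00 subject; 1.8% × $2,534.00 = $45.61

$45.61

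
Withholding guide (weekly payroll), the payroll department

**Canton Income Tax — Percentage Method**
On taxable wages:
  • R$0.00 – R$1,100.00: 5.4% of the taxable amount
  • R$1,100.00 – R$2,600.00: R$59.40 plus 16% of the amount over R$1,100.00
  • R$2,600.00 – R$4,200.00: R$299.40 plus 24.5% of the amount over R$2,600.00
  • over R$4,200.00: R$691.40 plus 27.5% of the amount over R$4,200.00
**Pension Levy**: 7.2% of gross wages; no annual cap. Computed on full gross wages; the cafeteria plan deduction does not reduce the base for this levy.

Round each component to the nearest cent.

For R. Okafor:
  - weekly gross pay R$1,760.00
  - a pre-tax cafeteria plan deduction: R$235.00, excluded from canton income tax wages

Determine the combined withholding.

R$254.12

Canton Income Tax: taxable = R$1,760.00 − R$235.00 = R$1,525.00
  R$59.40 + 16% × (R$1,525.00 − R$1,100.00) = R$59.40 + 16% × R$425.00 = R$127.40
Pension Levy: 7.2% × R$1,760.00 = R$126.72
Total: R$127.40 + R$126.72 = R$254.12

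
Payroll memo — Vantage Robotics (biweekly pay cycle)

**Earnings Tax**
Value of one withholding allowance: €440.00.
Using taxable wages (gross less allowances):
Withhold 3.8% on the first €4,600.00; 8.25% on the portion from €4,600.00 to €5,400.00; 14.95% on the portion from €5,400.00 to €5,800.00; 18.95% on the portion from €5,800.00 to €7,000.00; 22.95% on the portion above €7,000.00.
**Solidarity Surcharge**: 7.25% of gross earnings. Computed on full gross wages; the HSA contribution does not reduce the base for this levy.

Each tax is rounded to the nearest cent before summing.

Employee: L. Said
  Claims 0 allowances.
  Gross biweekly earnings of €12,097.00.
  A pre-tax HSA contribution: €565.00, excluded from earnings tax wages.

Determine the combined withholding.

Earnings Tax: taxable = €12,097.00 − €565.00 = €11,532.00
  €528.00 + 22.95% × (€11,532.00 − €7,000.00) = €528.00 + 22.95% × €4,532.00 = €1,568.09
Solidarity Surcharge: 7.25% × €12,097.00 = €877.03
Total: €1,568.09 + €877.03 = €2,445.12

€2,445.12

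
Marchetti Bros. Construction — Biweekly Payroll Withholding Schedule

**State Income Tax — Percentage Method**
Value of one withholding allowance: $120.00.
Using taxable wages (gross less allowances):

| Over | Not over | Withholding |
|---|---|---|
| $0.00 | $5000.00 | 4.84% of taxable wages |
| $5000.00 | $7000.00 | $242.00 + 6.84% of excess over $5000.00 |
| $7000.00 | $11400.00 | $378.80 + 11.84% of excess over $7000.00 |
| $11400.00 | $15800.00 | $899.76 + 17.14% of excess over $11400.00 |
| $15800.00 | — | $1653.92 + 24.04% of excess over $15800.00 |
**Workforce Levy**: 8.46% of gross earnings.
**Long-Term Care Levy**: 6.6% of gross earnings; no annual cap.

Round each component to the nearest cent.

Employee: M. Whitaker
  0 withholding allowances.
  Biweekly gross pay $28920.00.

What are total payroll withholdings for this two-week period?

$9163.32

State Income Tax: taxable = $28920.00
  $1653.92 + 24.04% × ($28920.00 − $15800.00) = $1653.92 + 24.04% × $13120.00 = $4807.97
Workforce Levy: 8.46% × $28920.00 = $2446.63
Long-Term Care Levy: 6.6% × $28920.00 = $1908.72
Total: $4807.97 + $2446.63 + $1908.72 = $9163.32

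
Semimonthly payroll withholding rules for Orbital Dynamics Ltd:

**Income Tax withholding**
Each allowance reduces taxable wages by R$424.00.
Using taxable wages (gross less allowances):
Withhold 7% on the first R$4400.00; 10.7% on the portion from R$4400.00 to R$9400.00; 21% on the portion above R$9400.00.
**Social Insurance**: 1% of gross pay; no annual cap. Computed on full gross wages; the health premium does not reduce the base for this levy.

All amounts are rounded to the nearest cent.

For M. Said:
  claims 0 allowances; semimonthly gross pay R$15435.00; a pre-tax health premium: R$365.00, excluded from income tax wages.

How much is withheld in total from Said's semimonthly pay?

R$2188.05

Income Tax: taxable = R$15435.00 − R$365.00 = R$15070.00
  R$843.00 + 21% × (R$15070.00 − R$9400.00) = R$843.00 + 21% × R$5670.00 = R$2033.70
Social Insurance: 1% × R$15435.00 = R$154.35
Total: R$2033.70 + R$154.35 = R$2188.05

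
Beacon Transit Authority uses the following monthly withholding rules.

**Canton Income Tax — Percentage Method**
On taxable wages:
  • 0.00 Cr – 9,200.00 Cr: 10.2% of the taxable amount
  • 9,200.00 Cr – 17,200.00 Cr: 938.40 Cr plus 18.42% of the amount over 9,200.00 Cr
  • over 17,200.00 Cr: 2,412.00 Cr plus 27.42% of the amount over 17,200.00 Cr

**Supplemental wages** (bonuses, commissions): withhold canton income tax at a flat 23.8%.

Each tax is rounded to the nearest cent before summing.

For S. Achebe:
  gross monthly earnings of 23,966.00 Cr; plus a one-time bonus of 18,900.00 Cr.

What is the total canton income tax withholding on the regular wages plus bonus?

Canton Income Tax: taxable = 23,966.00 Cr
  2,412.00 Cr + 27.42% × (23,966.00 Cr − 17,200.00 Cr) = 2,412.00 Cr + 27.42% × 6,766.00 Cr = 4,267.24 Cr
Supplemental (23.8% flat on bonus): 23.8% × 18,900.00 Cr = 4,498.20 Cr
Total canton income tax: 4,267.24 Cr + 4,498.20 Cr = 8,765.44 Cr

8,765.44 Cr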